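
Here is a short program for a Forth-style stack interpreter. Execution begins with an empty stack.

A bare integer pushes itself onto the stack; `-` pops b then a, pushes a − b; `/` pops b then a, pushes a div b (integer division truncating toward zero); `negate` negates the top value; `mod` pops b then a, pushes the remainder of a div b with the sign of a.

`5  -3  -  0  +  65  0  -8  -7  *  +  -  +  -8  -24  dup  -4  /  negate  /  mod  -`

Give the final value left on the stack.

5      → 5
-3     → 5 -3
-      → 8
0      → 8 0
+      → 8
65     → 8 65
0      → 8 65 0
-8     → 8 65 0 -8
-7     → 8 65 0 -8 -7
*      → 8 65 0 56
+      → 8 65 56
-      → 8 9
+      → 17
-8     → 17 -8
-24    → 17 -8 -24
dup    → 17 -8 -24 -24
-4     → 17 -8 -24 -24 -4
/      → 17 -8 -24 6
negate → 17 -8 -24 -6
/      → 17 -8 4
mod    → 17 0
-      → 17

17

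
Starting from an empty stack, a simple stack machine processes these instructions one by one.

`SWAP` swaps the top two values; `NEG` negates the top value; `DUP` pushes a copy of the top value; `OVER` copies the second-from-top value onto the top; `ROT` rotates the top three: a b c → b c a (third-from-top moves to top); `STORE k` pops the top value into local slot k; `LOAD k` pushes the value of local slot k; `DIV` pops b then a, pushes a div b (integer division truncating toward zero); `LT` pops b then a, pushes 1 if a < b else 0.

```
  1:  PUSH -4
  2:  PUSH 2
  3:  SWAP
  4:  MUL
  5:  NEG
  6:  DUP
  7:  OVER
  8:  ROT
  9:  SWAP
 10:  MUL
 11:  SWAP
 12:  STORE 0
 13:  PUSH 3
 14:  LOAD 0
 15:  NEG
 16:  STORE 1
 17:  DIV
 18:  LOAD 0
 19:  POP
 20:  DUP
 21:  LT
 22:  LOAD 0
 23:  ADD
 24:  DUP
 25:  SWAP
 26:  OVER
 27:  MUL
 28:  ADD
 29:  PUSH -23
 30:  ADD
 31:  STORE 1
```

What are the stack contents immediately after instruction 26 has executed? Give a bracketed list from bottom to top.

PUSH -4 → [-4]
PUSH 2  → [-4, 2]
SWAP    → [2, -4]
MUL     → [-8]
NEG     → [8]
DUP     → [8, 8]
OVER    → [8, 8, 8]
ROT     → [8, 8, 8]
SWAP    → [8, 8, 8]
MUL     → [8, 64]
SWAP    → [64, 8]
STORE 0 → [64]
PUSH 3  → [64, 3]
LOAD 0  → [64, 3, 8]
NEG     → [64, 3, -8]
STORE 1 → [64, 3]
DIV     → [21]
LOAD 0  → [21, 8]
POP     → [21]
DUP     → [21, 21]
LT      → [0]
LOAD 0  → [0, 8]
ADD     → [8]
DUP     → [8, 8]
SWAP    → [8, 8]
OVER    → [8, 8, 8]

[8, 8, 8]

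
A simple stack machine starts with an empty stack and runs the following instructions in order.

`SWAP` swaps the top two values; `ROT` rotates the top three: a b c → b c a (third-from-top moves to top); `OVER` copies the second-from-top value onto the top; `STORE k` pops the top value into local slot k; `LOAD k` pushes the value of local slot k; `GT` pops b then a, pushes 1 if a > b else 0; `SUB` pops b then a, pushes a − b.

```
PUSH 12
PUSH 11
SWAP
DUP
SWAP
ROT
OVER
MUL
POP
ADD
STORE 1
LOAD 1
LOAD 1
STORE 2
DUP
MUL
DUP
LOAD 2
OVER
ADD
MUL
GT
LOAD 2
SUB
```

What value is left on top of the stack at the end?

-24

PUSH 12 : 12
PUSH 11 : 12 11
SWAP    : 11 12
DUP     : 11 12 12
SWAP    : 11 12 12
ROT     : 12 12 11
OVER    : 12 12 11 12
MUL     : 12 12 132
POP     : 12 12
ADD     : 24
STORE 1 : (empty)
LOAD 1  : 24
LOAD 1  : 24 24
STORE 2 : 24
DUP     : 24 24
MUL     : 576
DUP     : 576 576
LOAD 2  : 576 576 24
OVER    : 576 576 24 576
ADD     : 576 576 600
MUL     : 576 345600
GT      : 0
LOAD 2  : 0 24
SUB     : -24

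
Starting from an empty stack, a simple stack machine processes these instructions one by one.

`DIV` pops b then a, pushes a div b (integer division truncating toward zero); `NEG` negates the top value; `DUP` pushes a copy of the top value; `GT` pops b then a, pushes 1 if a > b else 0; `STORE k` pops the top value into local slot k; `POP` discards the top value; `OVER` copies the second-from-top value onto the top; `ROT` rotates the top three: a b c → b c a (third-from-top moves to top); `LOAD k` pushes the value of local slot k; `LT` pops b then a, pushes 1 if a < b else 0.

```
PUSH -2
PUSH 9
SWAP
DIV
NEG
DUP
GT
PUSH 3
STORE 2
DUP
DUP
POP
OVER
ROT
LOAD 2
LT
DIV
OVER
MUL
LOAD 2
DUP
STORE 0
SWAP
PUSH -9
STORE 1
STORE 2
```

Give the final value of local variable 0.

PUSH -2  [-2]
PUSH 9   [-2, 9]
SWAP     [9, -2]
DIV      [-4]
NEG      [4]
DUP      [4, 4]
GT       [0]
PUSH 3   [0, 3]
STORE 2  [0]
DUP      [0, 0]
DUP      [0, 0, 0]
POP      [0, 0]
OVER     [0, 0, 0]
ROT      [0, 0, 0]
LOAD 2   [0, 0, 0, 3]
LT       [0, 0, 1]
DIV      [0, 0]
OVER     [0, 0, 0]
MUL      [0, 0]
LOAD 2   [0, 0, 3]
DUP      [0, 0, 3, 3]
STORE 0  [0, 0, 3]
SWAP     [0, 3, 0]
PUSH -9  [0, 3, 0, -9]
STORE 1  [0, 3, 0]
STORE 2  [0, 3]

3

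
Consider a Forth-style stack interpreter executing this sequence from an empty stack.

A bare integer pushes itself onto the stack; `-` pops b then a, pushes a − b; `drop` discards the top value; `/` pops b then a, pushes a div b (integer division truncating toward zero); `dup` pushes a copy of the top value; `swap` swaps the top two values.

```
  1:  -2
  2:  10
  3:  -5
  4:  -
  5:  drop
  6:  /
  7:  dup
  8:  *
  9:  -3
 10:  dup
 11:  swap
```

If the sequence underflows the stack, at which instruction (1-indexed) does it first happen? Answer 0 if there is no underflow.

6

-2   -> [-2]
10   -> [-2, 10]
-5   -> [-2, 10, -5]
-    -> [-2, 15]
drop -> [-2]
/  — needs 2 operands, stack has 1 → underflow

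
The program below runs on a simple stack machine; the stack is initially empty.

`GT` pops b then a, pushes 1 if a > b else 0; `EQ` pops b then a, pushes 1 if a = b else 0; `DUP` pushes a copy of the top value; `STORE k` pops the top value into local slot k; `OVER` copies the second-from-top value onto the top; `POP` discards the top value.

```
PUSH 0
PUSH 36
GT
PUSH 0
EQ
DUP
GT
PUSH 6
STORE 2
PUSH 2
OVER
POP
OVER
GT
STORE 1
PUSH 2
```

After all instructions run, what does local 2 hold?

6

PUSH 0  → [0]
PUSH 36 → [0, 36]
GT      → [0]
PUSH 0  → [0, 0]
EQ      → [1]
DUP     → [1, 1]
GT      → [0]
PUSH 6  → [0, 6]
STORE 2 → [0]
PUSH 2  → [0, 2]
OVER    → [0, 2, 0]
POP     → [0, 2]
OVER    → [0, 2, 0]
GT      → [0, 1]
STORE 1 → [0]
PUSH 2  → [0, 2]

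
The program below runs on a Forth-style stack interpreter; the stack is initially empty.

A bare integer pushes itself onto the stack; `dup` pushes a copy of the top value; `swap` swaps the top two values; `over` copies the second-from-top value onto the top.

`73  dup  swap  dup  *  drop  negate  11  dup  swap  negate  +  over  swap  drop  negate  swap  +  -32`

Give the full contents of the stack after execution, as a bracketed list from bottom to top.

73      [73]
dup     [73, 73]
swap    [73, 73]
dup     [73, 73, 73]
*       [73, 5329]
drop    [73]
negate  [-73]
11      [-73, 11]
dup     [-73, 11, 11]
swap    [-73, 11, 11]
negate  [-73, 11, -11]
+       [-73, 0]
over    [-73, 0, -73]
swap    [-73, -73, 0]
drop    [-73, -73]
negate  [-73, 73]
swap    [73, -73]
+       [0]
-32     [0, -32]

[0, -32]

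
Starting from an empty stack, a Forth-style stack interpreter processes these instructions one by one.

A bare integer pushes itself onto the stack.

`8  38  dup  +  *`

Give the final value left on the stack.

8   → 8
38  → 8 38
dup → 8 38 38
+   → 8 76
*   → 608

608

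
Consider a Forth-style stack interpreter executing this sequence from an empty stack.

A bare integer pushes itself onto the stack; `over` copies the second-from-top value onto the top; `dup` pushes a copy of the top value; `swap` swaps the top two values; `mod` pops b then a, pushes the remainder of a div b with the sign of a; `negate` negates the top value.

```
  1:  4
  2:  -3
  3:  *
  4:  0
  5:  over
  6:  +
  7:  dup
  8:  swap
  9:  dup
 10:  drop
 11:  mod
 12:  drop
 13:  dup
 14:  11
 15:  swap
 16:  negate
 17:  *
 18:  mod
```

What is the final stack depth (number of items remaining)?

1

4      : 4
-3     : 4 -3
*      : -12
0      : -12 0
over   : -12 0 -12
+      : -12 -12
dup    : -12 -12 -12
swap   : -12 -12 -12
dup    : -12 -12 -12 -12
drop   : -12 -12 -12
mod    : -12 0
drop   : -12
dup    : -12 -12
11     : -12 -12 11
swap   : -12 11 -12
negate : -12 11 12
*      : -12 132
mod    : -12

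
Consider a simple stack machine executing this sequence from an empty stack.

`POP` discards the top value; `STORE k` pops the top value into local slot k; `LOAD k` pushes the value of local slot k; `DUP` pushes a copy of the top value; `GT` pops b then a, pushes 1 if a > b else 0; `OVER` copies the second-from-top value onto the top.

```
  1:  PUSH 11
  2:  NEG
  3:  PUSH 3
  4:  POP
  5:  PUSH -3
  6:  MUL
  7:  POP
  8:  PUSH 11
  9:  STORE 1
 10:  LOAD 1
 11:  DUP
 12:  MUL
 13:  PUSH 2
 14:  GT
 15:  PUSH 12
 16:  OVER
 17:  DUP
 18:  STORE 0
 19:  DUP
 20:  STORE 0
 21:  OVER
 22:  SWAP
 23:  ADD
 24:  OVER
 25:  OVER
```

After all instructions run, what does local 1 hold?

11

PUSH 11  11
NEG      -11
PUSH 3   -11 3
POP      -11
PUSH -3  -11 -3
MUL      33
POP      (empty)
PUSH 11  11
STORE 1  (empty)
LOAD 1   11
DUP      11 11
MUL      121
PUSH 2   121 2
GT       1
PUSH 12  1 12
OVER     1 12 1
DUP      1 12 1 1
STORE 0  1 12 1
DUP      1 12 1 1
STORE 0  1 12 1
OVER     1 12 1 12
SWAP     1 12 12 1
ADD      1 12 13
OVER     1 12 13 12
OVER     1 12 13 12 13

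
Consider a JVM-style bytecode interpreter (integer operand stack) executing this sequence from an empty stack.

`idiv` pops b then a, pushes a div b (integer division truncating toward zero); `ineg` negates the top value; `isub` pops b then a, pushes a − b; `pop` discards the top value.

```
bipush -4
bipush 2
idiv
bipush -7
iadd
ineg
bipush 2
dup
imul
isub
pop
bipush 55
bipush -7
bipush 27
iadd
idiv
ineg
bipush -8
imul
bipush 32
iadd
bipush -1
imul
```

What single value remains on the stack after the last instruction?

bipush -4 → [-4]
bipush 2  → [-4, 2]
idiv      → [-2]
bipush -7 → [-2, -7]
iadd      → [-9]
ineg      → [9]
bipush 2  → [9, 2]
dup       → [9, 2, 2]
imul      → [9, 4]
isub      → [5]
pop       → []
bipush 55 → [55]
bipush -7 → [55, -7]
bipush 27 → [55, -7, 27]
iadd      → [55, 20]
idiv      → [2]
ineg      → [-2]
bipush -8 → [-2, -8]
imul      → [16]
bipush 32 → [16, 32]
iadd      → [48]
bipush -1 → [48, -1]
imul      → [-48]

-48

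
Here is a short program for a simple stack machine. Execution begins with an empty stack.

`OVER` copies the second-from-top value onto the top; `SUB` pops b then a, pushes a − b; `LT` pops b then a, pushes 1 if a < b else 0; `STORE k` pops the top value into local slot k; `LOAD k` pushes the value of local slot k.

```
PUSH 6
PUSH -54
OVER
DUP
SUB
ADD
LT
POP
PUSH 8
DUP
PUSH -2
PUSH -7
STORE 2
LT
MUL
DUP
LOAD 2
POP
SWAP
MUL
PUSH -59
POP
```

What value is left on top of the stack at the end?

PUSH 6   : 6
PUSH -54 : 6 -54
OVER     : 6 -54 6
DUP      : 6 -54 6 6
SUB      : 6 -54 0
ADD      : 6 -54
LT       : 0
POP      : (empty)
PUSH 8   : 8
DUP      : 8 8
PUSH -2  : 8 8 -2
PUSH -7  : 8 8 -2 -7
STORE 2  : 8 8 -2
LT       : 8 0
MUL      : 0
DUP      : 0 0
LOAD 2   : 0 0 -7
POP      : 0 0
SWAP     : 0 0
MUL      : 0
PUSH -59 : 0 -59
POP      : 0

0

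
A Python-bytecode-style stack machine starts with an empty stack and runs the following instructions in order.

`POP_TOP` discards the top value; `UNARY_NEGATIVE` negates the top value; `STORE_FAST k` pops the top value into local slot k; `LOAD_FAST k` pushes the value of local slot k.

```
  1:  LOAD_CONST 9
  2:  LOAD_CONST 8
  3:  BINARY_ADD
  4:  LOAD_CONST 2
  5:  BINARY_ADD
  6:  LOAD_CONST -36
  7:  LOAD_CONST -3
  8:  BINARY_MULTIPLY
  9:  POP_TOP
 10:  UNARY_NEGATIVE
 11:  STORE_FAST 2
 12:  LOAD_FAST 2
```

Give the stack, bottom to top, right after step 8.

[19, 108]

LOAD_CONST 9    : 9
LOAD_CONST 8    : 9 8
BINARY_ADD      : 17
LOAD_CONST 2    : 17 2
BINARY_ADD      : 19
LOAD_CONST -36  : 19 -36
LOAD_CONST -3   : 19 -36 -3
BINARY_MULTIPLY : 19 108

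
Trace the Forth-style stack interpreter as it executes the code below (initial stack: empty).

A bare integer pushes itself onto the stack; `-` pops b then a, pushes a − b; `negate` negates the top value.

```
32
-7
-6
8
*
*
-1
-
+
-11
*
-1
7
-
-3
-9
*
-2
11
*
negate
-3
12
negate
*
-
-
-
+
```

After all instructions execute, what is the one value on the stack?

-4108

32     : 32
-7     : 32 -7
-6     : 32 -7 -6
8      : 32 -7 -6 8
*      : 32 -7 -48
*      : 32 336
-1     : 32 336 -1
-      : 32 337
+      : 369
-11    : 369 -11
*      : -4059
-1     : -4059 -1
7      : -4059 -1 7
-      : -4059 -8
-3     : -4059 -8 -3
-9     : -4059 -8 -3 -9
*      : -4059 -8 27
-2     : -4059 -8 27 -2
11     : -4059 -8 27 -2 11
*      : -4059 -8 27 -22
negate : -4059 -8 27 22
-3     : -4059 -8 27 22 -3
12     : -4059 -8 27 22 -3 12
negate : -4059 -8 27 22 -3 -12
*      : -4059 -8 27 22 36
-      : -4059 -8 27 -14
-      : -4059 -8 41
-      : -4059 -49
+      : -4108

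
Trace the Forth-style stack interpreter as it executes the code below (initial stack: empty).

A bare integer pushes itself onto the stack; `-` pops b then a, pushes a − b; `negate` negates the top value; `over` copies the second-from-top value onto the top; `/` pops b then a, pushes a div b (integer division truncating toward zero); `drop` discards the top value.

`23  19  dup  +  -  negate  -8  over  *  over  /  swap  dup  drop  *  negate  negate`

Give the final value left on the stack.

23     : 23
19     : 23 19
dup    : 23 19 19
+      : 23 38
-      : -15
negate : 15
-8     : 15 -8
over   : 15 -8 15
*      : 15 -120
over   : 15 -120 15
/      : 15 -8
swap   : -8 15
dup    : -8 15 15
drop   : -8 15
*      : -120
negate : 120
negate : -120

-120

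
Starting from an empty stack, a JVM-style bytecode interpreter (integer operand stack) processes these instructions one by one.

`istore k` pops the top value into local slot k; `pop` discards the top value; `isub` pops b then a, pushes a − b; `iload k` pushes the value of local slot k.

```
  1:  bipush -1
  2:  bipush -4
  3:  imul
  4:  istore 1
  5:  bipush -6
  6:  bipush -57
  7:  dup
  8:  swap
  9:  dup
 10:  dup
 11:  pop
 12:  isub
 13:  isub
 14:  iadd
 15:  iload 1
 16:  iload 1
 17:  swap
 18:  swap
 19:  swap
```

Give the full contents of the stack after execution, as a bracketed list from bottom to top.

[-63, 4, 4]

bipush -1  : [-1]
bipush -4  : [-1, -4]
imul       : [4]
istore 1   : []
bipush -6  : [-6]
bipush -57 : [-6, -57]
dup        : [-6, -57, -57]
swap       : [-6, -57, -57]
dup        : [-6, -57, -57, -57]
dup        : [-6, -57, -57, -57, -57]
pop        : [-6, -57, -57, -57]
isub       : [-6, -57, 0]
isub       : [-6, -57]
iadd       : [-63]
iload 1    : [-63, 4]
iload 1    : [-63, 4, 4]
swap       : [-63, 4, 4]
swap       : [-63, 4, 4]
swap       : [-63, 4, 4]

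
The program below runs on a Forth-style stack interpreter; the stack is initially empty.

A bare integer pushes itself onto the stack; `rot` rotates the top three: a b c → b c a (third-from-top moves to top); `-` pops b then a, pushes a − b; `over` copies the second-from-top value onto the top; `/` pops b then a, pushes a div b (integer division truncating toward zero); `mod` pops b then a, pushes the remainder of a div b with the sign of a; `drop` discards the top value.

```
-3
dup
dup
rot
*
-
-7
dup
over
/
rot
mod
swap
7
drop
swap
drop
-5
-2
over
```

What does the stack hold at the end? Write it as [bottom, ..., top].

[-7, -5, -2, -5]

-3   -> [-3]
dup  -> [-3, -3]
dup  -> [-3, -3, -3]
rot  -> [-3, -3, -3]
*    -> [-3, 9]
-    -> [-12]
-7   -> [-12, -7]
dup  -> [-12, -7, -7]
over -> [-12, -7, -7, -7]
/    -> [-12, -7, 1]
rot  -> [-7, 1, -12]
mod  -> [-7, 1]
swap -> [1, -7]
7    -> [1, -7, 7]
drop -> [1, -7]
swap -> [-7, 1]
drop -> [-7]
-5   -> [-7, -5]
-2   -> [-7, -5, -2]
over -> [-7, -5, -2, -5]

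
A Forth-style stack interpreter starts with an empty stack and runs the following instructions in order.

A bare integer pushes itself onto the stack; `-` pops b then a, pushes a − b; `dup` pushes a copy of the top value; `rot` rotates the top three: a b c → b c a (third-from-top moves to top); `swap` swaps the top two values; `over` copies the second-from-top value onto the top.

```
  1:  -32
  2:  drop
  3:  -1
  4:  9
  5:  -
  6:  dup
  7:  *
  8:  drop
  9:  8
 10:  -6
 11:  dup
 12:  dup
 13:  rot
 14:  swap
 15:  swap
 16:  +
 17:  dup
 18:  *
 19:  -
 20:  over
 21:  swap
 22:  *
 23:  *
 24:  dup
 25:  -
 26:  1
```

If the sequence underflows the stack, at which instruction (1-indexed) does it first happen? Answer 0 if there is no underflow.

0

-32   [-32]
drop  []
-1    [-1]
9     [-1, 9]
-     [-10]
dup   [-10, -10]
*     [100]
drop  []
8     [8]
-6    [8, -6]
dup   [8, -6, -6]
dup   [8, -6, -6, -6]
rot   [8, -6, -6, -6]
swap  [8, -6, -6, -6]
swap  [8, -6, -6, -6]
+     [8, -6, -12]
dup   [8, -6, -12, -12]
*     [8, -6, 144]
-     [8, -150]
over  [8, -150, 8]
swap  [8, 8, -150]
*     [8, -1200]
*     [-9600]
dup   [-9600, -9600]
-     [0]
1     [0, 1]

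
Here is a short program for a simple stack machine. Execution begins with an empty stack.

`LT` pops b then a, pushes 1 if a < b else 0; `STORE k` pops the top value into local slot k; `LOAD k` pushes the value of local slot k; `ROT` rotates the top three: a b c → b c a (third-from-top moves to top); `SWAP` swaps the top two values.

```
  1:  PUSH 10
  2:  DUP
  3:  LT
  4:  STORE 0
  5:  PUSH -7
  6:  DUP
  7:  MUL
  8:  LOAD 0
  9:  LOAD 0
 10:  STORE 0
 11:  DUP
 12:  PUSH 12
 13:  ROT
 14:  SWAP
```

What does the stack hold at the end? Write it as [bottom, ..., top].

PUSH 10 -> 10
DUP     -> 10 10
LT      -> 0
STORE 0 -> (empty)
PUSH -7 -> -7
DUP     -> -7 -7
MUL     -> 49
LOAD 0  -> 49 0
LOAD 0  -> 49 0 0
STORE 0 -> 49 0
DUP     -> 49 0 0
PUSH 12 -> 49 0 0 12
ROT     -> 49 0 12 0
SWAP    -> 49 0 0 12

[49, 0, 0, 12]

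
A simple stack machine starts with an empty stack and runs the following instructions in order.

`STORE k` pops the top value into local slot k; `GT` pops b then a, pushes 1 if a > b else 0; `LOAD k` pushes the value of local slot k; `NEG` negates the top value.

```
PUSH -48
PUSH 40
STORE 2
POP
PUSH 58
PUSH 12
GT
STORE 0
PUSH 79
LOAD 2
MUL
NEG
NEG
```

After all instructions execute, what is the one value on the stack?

3160

PUSH -48 → [-48]
PUSH 40  → [-48, 40]
STORE 2  → [-48]
POP      → []
PUSH 58  → [58]
PUSH 12  → [58, 12]
GT       → [1]
STORE 0  → []
PUSH 79  → [79]
LOAD 2   → [79, 40]
MUL      → [3160]
NEG      → [-3160]
NEG      → [3160]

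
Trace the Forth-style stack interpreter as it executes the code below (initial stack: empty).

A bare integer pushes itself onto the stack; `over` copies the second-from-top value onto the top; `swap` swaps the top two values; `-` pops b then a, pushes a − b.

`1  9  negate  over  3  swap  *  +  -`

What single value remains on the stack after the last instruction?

1      : 1
9      : 1 9
negate : 1 -9
over   : 1 -9 1
3      : 1 -9 1 3
swap   : 1 -9 3 1
*      : 1 -9 3
+      : 1 -6
-      : 7

7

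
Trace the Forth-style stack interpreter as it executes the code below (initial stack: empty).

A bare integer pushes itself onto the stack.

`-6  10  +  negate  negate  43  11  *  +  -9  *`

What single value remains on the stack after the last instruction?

-4293

-6     -> [-6]
10     -> [-6, 10]
+      -> [4]
negate -> [-4]
negate -> [4]
43     -> [4, 43]
11     -> [4, 43, 11]
*      -> [4, 473]
+      -> [477]
-9     -> [477, -9]
*      -> [-4293]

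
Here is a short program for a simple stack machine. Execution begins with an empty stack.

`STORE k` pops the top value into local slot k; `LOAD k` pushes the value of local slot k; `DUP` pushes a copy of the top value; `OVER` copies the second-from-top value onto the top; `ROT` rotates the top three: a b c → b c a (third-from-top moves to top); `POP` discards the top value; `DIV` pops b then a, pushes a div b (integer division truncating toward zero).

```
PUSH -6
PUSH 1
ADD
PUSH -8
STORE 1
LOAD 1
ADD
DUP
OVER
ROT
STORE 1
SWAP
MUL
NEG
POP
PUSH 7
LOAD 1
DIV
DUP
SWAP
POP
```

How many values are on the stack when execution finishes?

1

PUSH -6 → [-6]
PUSH 1  → [-6, 1]
ADD     → [-5]
PUSH -8 → [-5, -8]
STORE 1 → [-5]
LOAD 1  → [-5, -8]
ADD     → [-13]
DUP     → [-13, -13]
OVER    → [-13, -13, -13]
ROT     → [-13, -13, -13]
STORE 1 → [-13, -13]
SWAP    → [-13, -13]
MUL     → [169]
NEG     → [-169]
POP     → []
PUSH 7  → [7]
LOAD 1  → [7, -13]
DIV     → [0]
DUP     → [0, 0]
SWAP    → [0, 0]
POP     → [0]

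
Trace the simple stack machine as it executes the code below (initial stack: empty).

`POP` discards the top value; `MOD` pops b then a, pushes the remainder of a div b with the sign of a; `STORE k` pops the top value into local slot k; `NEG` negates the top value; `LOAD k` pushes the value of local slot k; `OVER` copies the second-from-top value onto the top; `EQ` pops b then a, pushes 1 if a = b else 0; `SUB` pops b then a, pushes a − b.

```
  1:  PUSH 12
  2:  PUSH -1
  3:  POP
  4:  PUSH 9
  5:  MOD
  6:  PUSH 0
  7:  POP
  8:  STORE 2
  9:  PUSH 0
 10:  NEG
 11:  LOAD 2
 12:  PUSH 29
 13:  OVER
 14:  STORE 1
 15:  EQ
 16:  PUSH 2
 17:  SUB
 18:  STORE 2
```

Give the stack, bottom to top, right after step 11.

[0, 3]

PUSH 12  12
PUSH -1  12 -1
POP      12
PUSH 9   12 9
MOD      3
PUSH 0   3 0
POP      3
STORE 2  (empty)
PUSH 0   0
NEG      0
LOAD 2   0 3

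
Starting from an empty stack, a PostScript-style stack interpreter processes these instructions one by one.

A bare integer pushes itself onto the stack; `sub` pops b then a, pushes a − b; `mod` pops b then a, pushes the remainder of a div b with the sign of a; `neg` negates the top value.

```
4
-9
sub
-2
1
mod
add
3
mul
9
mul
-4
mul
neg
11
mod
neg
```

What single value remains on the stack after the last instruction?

4    [4]
-9   [4, -9]
sub  [13]
-2   [13, -2]
1    [13, -2, 1]
mod  [13, 0]
add  [13]
3    [13, 3]
mul  [39]
9    [39, 9]
mul  [351]
-4   [351, -4]
mul  [-1404]
neg  [1404]
11   [1404, 11]
mod  [7]
neg  [-7]

-7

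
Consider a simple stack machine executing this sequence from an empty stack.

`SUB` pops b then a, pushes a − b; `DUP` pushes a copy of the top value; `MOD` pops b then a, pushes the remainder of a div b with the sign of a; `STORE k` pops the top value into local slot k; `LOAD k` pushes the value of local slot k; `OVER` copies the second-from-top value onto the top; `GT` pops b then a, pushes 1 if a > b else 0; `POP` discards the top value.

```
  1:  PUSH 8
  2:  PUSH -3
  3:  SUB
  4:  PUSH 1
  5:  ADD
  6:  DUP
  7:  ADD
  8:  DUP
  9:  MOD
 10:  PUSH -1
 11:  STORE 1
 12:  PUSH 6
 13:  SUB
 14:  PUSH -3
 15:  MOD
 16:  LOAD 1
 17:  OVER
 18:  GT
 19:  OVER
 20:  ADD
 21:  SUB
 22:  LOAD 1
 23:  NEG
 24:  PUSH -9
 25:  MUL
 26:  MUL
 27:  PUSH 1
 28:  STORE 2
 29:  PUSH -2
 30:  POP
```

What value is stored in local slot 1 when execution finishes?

-1

PUSH 8  : 8
PUSH -3 : 8 -3
SUB     : 11
PUSH 1  : 11 1
ADD     : 12
DUP     : 12 12
ADD     : 24
DUP     : 24 24
MOD     : 0
PUSH -1 : 0 -1
STORE 1 : 0
PUSH 6  : 0 6
SUB     : -6
PUSH -3 : -6 -3
MOD     : 0
LOAD 1  : 0 -1
OVER    : 0 -1 0
GT      : 0 0
OVER    : 0 0 0
ADD     : 0 0
SUB     : 0
LOAD 1  : 0 -1
NEG     : 0 1
PUSH -9 : 0 1 -9
MUL     : 0 -9
MUL     : 0
PUSH 1  : 0 1
STORE 2 : 0
PUSH -2 : 0 -2
POP     : 0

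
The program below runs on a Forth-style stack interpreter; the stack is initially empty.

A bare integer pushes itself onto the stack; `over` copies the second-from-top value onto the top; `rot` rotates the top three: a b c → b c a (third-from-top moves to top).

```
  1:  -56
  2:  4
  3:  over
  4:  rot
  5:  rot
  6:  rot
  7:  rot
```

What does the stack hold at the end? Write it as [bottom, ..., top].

-56  : [-56]
4    : [-56, 4]
over : [-56, 4, -56]
rot  : [4, -56, -56]
rot  : [-56, -56, 4]
rot  : [-56, 4, -56]
rot  : [4, -56, -56]

[4, -56, -56]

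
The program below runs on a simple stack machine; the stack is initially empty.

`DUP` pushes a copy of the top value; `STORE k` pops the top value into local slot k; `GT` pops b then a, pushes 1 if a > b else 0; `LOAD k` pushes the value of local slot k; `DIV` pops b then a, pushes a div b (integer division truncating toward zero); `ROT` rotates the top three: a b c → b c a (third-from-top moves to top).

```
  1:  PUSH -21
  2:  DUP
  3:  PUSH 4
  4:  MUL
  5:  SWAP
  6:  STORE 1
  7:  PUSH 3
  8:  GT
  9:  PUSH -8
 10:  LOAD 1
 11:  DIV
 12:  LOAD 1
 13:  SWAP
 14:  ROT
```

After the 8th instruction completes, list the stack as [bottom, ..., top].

[0]

PUSH -21 → [-21]
DUP      → [-21, -21]
PUSH 4   → [-21, -21, 4]
MUL      → [-21, -84]
SWAP     → [-84, -21]
STORE 1  → [-84]
PUSH 3   → [-84, 3]
GT       → [0]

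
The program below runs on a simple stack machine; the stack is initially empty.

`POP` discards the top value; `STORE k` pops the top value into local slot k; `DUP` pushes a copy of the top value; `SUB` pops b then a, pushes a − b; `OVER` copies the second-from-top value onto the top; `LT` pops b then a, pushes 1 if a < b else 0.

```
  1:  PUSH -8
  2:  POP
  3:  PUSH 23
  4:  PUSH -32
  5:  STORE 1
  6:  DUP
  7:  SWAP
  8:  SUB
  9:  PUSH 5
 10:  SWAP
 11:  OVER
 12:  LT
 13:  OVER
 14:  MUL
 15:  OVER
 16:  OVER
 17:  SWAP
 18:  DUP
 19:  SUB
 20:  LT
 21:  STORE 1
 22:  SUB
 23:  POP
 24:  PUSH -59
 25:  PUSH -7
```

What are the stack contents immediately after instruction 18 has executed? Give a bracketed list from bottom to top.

PUSH -8  → -8
POP      → (empty)
PUSH 23  → 23
PUSH -32 → 23 -32
STORE 1  → 23
DUP      → 23 23
SWAP     → 23 23
SUB      → 0
PUSH 5   → 0 5
SWAP     → 5 0
OVER     → 5 0 5
LT       → 5 1
OVER     → 5 1 5
MUL      → 5 5
OVER     → 5 5 5
OVER     → 5 5 5 5
SWAP     → 5 5 5 5
DUP      → 5 5 5 5 5

[5, 5, 5, 5, 5]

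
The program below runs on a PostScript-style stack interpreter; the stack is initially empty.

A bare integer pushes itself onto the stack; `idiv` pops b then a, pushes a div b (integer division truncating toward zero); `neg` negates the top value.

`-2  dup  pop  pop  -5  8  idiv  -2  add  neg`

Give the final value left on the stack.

-2   -> -2
dup  -> -2 -2
pop  -> -2
pop  -> (empty)
-5   -> -5
8    -> -5 8
idiv -> 0
-2   -> 0 -2
add  -> -2
neg  -> 2

2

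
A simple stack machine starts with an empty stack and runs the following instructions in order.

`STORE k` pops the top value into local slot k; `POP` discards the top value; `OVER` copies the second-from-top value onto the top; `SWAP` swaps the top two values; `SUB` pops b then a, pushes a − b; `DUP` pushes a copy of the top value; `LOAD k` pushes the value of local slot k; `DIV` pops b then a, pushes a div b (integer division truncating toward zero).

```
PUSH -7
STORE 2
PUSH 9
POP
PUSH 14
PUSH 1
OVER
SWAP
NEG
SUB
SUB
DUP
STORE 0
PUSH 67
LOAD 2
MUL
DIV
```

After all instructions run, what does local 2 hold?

-7

PUSH -7  -7
STORE 2  (empty)
PUSH 9   9
POP      (empty)
PUSH 14  14
PUSH 1   14 1
OVER     14 1 14
SWAP     14 14 1
NEG      14 14 -1
SUB      14 15
SUB      -1
DUP      -1 -1
STORE 0  -1
PUSH 67  -1 67
LOAD 2   -1 67 -7
MUL      -1 -469
DIV      0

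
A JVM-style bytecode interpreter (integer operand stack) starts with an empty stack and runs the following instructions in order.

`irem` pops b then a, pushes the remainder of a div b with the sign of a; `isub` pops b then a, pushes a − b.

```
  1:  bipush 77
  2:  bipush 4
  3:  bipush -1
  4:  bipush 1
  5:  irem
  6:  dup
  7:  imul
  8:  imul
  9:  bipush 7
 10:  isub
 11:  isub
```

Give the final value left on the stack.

bipush 77 -> 77
bipush 4  -> 77 4
bipush -1 -> 77 4 -1
bipush 1  -> 77 4 -1 1
irem      -> 77 4 0
dup       -> 77 4 0 0
imul      -> 77 4 0
imul      -> 77 0
bipush 7  -> 77 0 7
isub      -> 77 -7
isub      -> 84

84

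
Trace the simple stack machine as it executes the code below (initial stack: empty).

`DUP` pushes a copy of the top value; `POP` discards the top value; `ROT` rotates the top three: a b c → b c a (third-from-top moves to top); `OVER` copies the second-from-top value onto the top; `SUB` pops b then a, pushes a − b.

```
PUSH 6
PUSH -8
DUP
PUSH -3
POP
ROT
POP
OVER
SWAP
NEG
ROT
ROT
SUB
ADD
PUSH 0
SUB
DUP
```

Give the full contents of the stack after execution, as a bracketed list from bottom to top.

PUSH 6   [6]
PUSH -8  [6, -8]
DUP      [6, -8, -8]
PUSH -3  [6, -8, -8, -3]
POP      [6, -8, -8]
ROT      [-8, -8, 6]
POP      [-8, -8]
OVER     [-8, -8, -8]
SWAP     [-8, -8, -8]
NEG      [-8, -8, 8]
ROT      [-8, 8, -8]
ROT      [8, -8, -8]
SUB      [8, 0]
ADD      [8]
PUSH 0   [8, 0]
SUB      [8]
DUP      [8, 8]

[8, 8]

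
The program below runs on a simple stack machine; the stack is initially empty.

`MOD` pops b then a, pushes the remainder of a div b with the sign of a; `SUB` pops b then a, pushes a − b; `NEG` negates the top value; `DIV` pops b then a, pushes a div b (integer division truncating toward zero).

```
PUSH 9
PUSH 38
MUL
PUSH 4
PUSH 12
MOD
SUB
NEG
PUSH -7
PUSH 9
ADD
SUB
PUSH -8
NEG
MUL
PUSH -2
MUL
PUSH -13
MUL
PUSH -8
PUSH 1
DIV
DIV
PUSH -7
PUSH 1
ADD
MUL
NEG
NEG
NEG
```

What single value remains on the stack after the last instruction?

53040

PUSH 9   → 9
PUSH 38  → 9 38
MUL      → 342
PUSH 4   → 342 4
PUSH 12  → 342 4 12
MOD      → 342 4
SUB      → 338
NEG      → -338
PUSH -7  → -338 -7
PUSH 9   → -338 -7 9
ADD      → -338 2
SUB      → -340
PUSH -8  → -340 -8
NEG      → -340 8
MUL      → -2720
PUSH -2  → -2720 -2
MUL      → 5440
PUSH -13 → 5440 -13
MUL      → -70720
PUSH -8  → -70720 -8
PUSH 1   → -70720 -8 1
DIV      → -70720 -8
DIV      → 8840
PUSH -7  → 8840 -7
PUSH 1   → 8840 -7 1
ADD      → 8840 -6
MUL      → -53040
NEG      → 53040
NEG      → -53040
NEG      → 53040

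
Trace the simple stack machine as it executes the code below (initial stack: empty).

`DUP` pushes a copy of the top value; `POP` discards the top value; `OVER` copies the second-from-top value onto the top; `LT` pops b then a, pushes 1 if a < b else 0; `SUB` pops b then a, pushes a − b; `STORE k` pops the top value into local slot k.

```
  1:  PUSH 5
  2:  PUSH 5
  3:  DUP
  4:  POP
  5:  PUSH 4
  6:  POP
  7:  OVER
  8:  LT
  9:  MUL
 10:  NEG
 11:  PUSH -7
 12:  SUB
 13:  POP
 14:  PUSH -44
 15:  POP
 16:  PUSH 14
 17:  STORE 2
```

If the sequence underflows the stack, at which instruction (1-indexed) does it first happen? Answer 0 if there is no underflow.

0

PUSH 5    5
PUSH 5    5 5
DUP       5 5 5
POP       5 5
PUSH 4    5 5 4
POP       5 5
OVER      5 5 5
LT        5 0
MUL       0
NEG       0
PUSH -7   0 -7
SUB       7
POP       (empty)
PUSH -44  -44
POP       (empty)
PUSH 14   14
STORE 2   (empty)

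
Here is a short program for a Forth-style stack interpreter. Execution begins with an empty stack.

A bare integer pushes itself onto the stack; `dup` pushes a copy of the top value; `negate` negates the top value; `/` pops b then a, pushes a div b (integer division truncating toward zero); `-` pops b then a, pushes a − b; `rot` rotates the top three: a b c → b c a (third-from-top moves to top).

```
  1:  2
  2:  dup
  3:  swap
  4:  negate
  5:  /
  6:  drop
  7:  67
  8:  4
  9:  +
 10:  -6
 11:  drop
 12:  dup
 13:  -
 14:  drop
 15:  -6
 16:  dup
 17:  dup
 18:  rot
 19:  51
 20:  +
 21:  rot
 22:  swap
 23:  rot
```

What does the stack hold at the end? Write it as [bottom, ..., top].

2      : 2
dup    : 2 2
swap   : 2 2
negate : 2 -2
/      : -1
drop   : (empty)
67     : 67
4      : 67 4
+      : 71
-6     : 71 -6
drop   : 71
dup    : 71 71
-      : 0
drop   : (empty)
-6     : -6
dup    : -6 -6
dup    : -6 -6 -6
rot    : -6 -6 -6
51     : -6 -6 -6 51
+      : -6 -6 45
rot    : -6 45 -6
swap   : -6 -6 45
rot    : -6 45 -6

[-6, 45, -6]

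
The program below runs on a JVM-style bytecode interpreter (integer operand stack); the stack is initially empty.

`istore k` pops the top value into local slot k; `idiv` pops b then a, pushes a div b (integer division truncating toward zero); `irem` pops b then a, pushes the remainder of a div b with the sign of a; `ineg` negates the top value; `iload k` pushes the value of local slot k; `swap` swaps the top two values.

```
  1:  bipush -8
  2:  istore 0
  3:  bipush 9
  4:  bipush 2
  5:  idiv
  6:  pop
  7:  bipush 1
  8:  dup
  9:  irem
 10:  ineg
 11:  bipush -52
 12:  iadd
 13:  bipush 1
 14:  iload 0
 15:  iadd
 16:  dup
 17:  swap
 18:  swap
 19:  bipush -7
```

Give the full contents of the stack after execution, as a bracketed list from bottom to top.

[-52, -7, -7, -7]

bipush -8  -> [-8]
istore 0   -> []
bipush 9   -> [9]
bipush 2   -> [9, 2]
idiv       -> [4]
pop        -> []
bipush 1   -> [1]
dup        -> [1, 1]
irem       -> [0]
ineg       -> [0]
bipush -52 -> [0, -52]
iadd       -> [-52]
bipush 1   -> [-52, 1]
iload 0    -> [-52, 1, -8]
iadd       -> [-52, -7]
dup        -> [-52, -7, -7]
swap       -> [-52, -7, -7]
swap       -> [-52, -7, -7]
bipush -7  -> [-52, -7, -7, -7]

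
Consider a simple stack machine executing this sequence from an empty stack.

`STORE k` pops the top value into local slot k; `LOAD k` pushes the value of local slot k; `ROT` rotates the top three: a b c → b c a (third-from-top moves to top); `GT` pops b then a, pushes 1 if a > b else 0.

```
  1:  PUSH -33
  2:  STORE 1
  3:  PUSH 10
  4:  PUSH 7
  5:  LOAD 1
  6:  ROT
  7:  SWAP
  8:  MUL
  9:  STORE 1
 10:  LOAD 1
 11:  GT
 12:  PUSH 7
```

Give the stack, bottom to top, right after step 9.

[7]

PUSH -33  [-33]
STORE 1   []
PUSH 10   [10]
PUSH 7    [10, 7]
LOAD 1    [10, 7, -33]
ROT       [7, -33, 10]
SWAP      [7, 10, -33]
MUL       [7, -330]
STORE 1   [7]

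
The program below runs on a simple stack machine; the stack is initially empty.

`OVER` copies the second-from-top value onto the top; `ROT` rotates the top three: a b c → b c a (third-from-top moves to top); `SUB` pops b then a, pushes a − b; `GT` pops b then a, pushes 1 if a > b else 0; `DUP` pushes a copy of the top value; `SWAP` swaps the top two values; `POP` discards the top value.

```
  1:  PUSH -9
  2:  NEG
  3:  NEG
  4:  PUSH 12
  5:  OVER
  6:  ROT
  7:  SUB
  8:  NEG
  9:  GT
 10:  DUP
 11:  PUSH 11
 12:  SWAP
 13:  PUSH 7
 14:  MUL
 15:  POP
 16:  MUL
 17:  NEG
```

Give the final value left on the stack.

-11

PUSH -9  [-9]
NEG      [9]
NEG      [-9]
PUSH 12  [-9, 12]
OVER     [-9, 12, -9]
ROT      [12, -9, -9]
SUB      [12, 0]
NEG      [12, 0]
GT       [1]
DUP      [1, 1]
PUSH 11  [1, 1, 11]
SWAP     [1, 11, 1]
PUSH 7   [1, 11, 1, 7]
MUL      [1, 11, 7]
POP      [1, 11]
MUL      [11]
NEG      [-11]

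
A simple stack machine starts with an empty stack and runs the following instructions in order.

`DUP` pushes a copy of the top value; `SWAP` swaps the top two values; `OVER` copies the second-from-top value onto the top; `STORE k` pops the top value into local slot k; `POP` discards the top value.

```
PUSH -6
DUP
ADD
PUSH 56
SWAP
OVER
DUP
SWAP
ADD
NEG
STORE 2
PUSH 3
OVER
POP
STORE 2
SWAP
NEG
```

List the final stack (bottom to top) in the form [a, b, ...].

[-12, -56]

PUSH -6 → -6
DUP     → -6 -6
ADD     → -12
PUSH 56 → -12 56
SWAP    → 56 -12
OVER    → 56 -12 56
DUP     → 56 -12 56 56
SWAP    → 56 -12 56 56
ADD     → 56 -12 112
NEG     → 56 -12 -112
STORE 2 → 56 -12
PUSH 3  → 56 -12 3
OVER    → 56 -12 3 -12
POP     → 56 -12 3
STORE 2 → 56 -12
SWAP    → -12 56
NEG     → -12 -56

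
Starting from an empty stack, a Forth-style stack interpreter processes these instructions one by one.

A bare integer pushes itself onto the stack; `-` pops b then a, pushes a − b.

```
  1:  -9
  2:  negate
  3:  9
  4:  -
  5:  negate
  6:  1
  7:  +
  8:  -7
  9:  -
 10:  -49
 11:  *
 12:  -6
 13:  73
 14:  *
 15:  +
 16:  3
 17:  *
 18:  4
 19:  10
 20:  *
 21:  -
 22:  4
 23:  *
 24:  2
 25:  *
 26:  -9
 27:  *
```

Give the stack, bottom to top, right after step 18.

[-2490, 4]

-9     : [-9]
negate : [9]
9      : [9, 9]
-      : [0]
negate : [0]
1      : [0, 1]
+      : [1]
-7     : [1, -7]
-      : [8]
-49    : [8, -49]
*      : [-392]
-6     : [-392, -6]
73     : [-392, -6, 73]
*      : [-392, -438]
+      : [-830]
3      : [-830, 3]
*      : [-2490]
4      : [-2490, 4]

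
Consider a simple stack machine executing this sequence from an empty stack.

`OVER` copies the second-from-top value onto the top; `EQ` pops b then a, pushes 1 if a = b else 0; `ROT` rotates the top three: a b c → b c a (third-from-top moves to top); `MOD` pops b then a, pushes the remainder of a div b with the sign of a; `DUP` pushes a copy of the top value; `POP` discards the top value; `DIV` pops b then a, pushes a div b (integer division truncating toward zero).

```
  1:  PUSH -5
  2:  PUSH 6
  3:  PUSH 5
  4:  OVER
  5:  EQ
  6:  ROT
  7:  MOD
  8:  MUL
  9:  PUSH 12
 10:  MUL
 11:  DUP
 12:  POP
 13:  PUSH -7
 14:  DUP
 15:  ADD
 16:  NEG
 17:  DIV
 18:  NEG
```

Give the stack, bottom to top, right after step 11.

[0, 0]

PUSH -5 → [-5]
PUSH 6  → [-5, 6]
PUSH 5  → [-5, 6, 5]
OVER    → [-5, 6, 5, 6]
EQ      → [-5, 6, 0]
ROT     → [6, 0, -5]
MOD     → [6, 0]
MUL     → [0]
PUSH 12 → [0, 12]
MUL     → [0]
DUP     → [0, 0]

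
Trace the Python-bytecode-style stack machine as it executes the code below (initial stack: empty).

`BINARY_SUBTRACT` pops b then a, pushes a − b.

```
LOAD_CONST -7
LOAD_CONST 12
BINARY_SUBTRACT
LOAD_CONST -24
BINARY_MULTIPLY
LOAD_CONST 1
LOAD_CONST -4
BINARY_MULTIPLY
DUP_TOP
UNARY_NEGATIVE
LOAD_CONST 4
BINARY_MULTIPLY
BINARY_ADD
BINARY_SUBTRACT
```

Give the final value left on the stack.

444

LOAD_CONST -7    -7
LOAD_CONST 12    -7 12
BINARY_SUBTRACT  -19
LOAD_CONST -24   -19 -24
BINARY_MULTIPLY  456
LOAD_CONST 1     456 1
LOAD_CONST -4    456 1 -4
BINARY_MULTIPLY  456 -4
DUP_TOP          456 -4 -4
UNARY_NEGATIVE   456 -4 4
LOAD_CONST 4     456 -4 4 4
BINARY_MULTIPLY  456 -4 16
BINARY_ADD       456 12
BINARY_SUBTRACT  444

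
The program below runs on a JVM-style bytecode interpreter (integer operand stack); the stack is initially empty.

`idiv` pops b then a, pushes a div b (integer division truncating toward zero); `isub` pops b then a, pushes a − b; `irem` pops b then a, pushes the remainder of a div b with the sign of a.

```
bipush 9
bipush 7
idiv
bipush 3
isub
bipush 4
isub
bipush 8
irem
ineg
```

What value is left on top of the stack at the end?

bipush 9 : [9]
bipush 7 : [9, 7]
idiv     : [1]
bipush 3 : [1, 3]
isub     : [-2]
bipush 4 : [-2, 4]
isub     : [-6]
bipush 8 : [-6, 8]
irem     : [-6]
ineg     : [6]

6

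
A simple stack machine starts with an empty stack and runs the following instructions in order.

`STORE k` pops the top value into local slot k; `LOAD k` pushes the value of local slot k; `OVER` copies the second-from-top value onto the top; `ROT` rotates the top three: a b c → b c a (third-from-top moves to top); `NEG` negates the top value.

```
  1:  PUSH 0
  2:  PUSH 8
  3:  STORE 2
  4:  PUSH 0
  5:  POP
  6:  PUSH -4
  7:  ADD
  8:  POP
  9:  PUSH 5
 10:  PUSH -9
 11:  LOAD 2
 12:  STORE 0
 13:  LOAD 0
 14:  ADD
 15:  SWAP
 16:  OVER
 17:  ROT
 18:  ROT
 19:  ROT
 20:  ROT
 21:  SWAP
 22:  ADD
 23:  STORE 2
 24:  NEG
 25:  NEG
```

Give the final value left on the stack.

PUSH 0   0
PUSH 8   0 8
STORE 2  0
PUSH 0   0 0
POP      0
PUSH -4  0 -4
ADD      -4
POP      (empty)
PUSH 5   5
PUSH -9  5 -9
LOAD 2   5 -9 8
STORE 0  5 -9
LOAD 0   5 -9 8
ADD      5 -1
SWAP     -1 5
OVER     -1 5 -1
ROT      5 -1 -1
ROT      -1 -1 5
ROT      -1 5 -1
ROT      5 -1 -1
SWAP     5 -1 -1
ADD      5 -2
STORE 2  5
NEG      -5
NEG      5

5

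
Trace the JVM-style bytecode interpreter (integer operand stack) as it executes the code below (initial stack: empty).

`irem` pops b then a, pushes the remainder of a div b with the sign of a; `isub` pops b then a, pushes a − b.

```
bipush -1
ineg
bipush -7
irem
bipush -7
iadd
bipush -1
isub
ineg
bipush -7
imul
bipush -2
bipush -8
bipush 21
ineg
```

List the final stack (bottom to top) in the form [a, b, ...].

bipush -1 -> [-1]
ineg      -> [1]
bipush -7 -> [1, -7]
irem      -> [1]
bipush -7 -> [1, -7]
iadd      -> [-6]
bipush -1 -> [-6, -1]
isub      -> [-5]
ineg      -> [5]
bipush -7 -> [5, -7]
imul      -> [-35]
bipush -2 -> [-35, -2]
bipush -8 -> [-35, -2, -8]
bipush 21 -> [-35, -2, -8, 21]
ineg      -> [-35, -2, -8, -21]

[-35, -2, -8, -21]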